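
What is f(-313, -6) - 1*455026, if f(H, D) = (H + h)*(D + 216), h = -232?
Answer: -569476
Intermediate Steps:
f(H, D) = (-232 + H)*(216 + D) (f(H, D) = (H - 232)*(D + 216) = (-232 + H)*(216 + D))
f(-313, -6) - 1*455026 = (-50112 - 232*(-6) + 216*(-313) - 6*(-313)) - 1*455026 = (-50112 + 1392 - 67608 + 1878) - 455026 = -114450 - 455026 = -569476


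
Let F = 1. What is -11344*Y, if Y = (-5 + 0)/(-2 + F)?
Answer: -56720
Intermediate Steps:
Y = 5 (Y = (-5 + 0)/(-2 + 1) = -5/(-1) = -5*(-1) = 5)
-11344*Y = -11344*5 = -56720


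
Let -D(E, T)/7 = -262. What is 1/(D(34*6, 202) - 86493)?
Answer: -1/84659 ≈ -1.1812e-5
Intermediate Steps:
D(E, T) = 1834 (D(E, T) = -7*(-262) = 1834)
1/(D(34*6, 202) - 86493) = 1/(1834 - 86493) = 1/(-84659) = -1/84659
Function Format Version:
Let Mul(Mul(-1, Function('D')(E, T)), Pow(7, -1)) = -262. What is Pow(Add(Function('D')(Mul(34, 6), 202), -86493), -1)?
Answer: Rational(-1, 84659) ≈ -1.1812e-5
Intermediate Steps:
Function('D')(E, T) = 1834 (Function('D')(E, T) = Mul(-7, -262) = 1834)
Pow(Add(Function('D')(Mul(34, 6), 202), -86493), -1) = Pow(Add(1834, -86493), -1) = Pow(-84659, -1) = Rational(-1, 84659)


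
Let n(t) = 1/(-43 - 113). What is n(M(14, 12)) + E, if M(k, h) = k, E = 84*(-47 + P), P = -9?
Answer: -733825/156 ≈ -4704.0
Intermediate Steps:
E = -4704 (E = 84*(-47 - 9) = 84*(-56) = -4704)
n(t) = -1/156 (n(t) = 1/(-156) = -1/156)
n(M(14, 12)) + E = -1/156 - 4704 = -733825/156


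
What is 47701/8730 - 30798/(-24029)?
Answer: 1415073869/209773170 ≈ 6.7457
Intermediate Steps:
47701/8730 - 30798/(-24029) = 47701*(1/8730) - 30798*(-1/24029) = 47701/8730 + 30798/24029 = 1415073869/209773170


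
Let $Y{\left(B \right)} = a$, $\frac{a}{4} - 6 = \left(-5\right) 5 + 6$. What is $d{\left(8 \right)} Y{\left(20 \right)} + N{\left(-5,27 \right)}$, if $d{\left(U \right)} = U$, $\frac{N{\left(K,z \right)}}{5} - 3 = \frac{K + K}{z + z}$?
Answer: $- \frac{10852}{27} \approx -401.93$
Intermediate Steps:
$a = -52$ ($a = 24 + 4 \left(\left(-5\right) 5 + 6\right) = 24 + 4 \left(-25 + 6\right) = 24 + 4 \left(-19\right) = 24 - 76 = -52$)
$N{\left(K,z \right)} = 15 + \frac{5 K}{z}$ ($N{\left(K,z \right)} = 15 + 5 \frac{K + K}{z + z} = 15 + 5 \frac{2 K}{2 z} = 15 + 5 \cdot 2 K \frac{1}{2 z} = 15 + 5 \frac{K}{z} = 15 + \frac{5 K}{z}$)
$Y{\left(B \right)} = -52$
$d{\left(8 \right)} Y{\left(20 \right)} + N{\left(-5,27 \right)} = 8 \left(-52\right) + \left(15 + 5 \left(-5\right) \frac{1}{27}\right) = -416 + \left(15 + 5 \left(-5\right) \frac{1}{27}\right) = -416 + \left(15 - \frac{25}{27}\right) = -416 + \frac{380}{27} = - \frac{10852}{27}$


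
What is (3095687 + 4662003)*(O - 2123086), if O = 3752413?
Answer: 12639813774630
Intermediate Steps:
(3095687 + 4662003)*(O - 2123086) = (3095687 + 4662003)*(3752413 - 2123086) = 7757690*1629327 = 12639813774630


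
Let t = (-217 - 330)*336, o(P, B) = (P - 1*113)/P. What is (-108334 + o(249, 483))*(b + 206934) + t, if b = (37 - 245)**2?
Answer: -6749144320148/249 ≈ -2.7105e+10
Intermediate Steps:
o(P, B) = (-113 + P)/P (o(P, B) = (P - 113)/P = (-113 + P)/P)
b = 43264 (b = (-208)**2 = 43264)
t = -183792 (t = -547*336 = -183792)
(-108334 + o(249, 483))*(b + 206934) + t = (-108334 + (-113 + 249)/249)*(43264 + 206934) - 183792 = (-108334 + (1/249)*136)*250198 - 183792 = (-108334 + 136/249)*250198 - 183792 = -26975030/249*250198 - 183792 = -6749098555940/249 - 183792 = -6749144320148/249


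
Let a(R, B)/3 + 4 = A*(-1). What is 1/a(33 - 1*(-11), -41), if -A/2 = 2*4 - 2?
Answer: 1/24 ≈ 0.041667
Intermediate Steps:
A = -12 (A = -2*(2*4 - 2) = -2*(8 - 2) = -2*6 = -12)
a(R, B) = 24 (a(R, B) = -12 + 3*(-12*(-1)) = -12 + 3*12 = -12 + 36 = 24)
1/a(33 - 1*(-11), -41) = 1/24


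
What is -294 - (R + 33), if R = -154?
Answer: -173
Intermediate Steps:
-294 - (R + 33) = -294 - (-154 + 33) = -294 - 1*(-121) = -294 + 121 = -173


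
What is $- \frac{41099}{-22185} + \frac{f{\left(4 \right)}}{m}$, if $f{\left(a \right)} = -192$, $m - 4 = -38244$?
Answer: $\frac{9849283}{5302215} \approx 1.8576$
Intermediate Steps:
$m = -38240$ ($m = 4 - 38244 = -38240$)
$- \frac{41099}{-22185} + \frac{f{\left(4 \right)}}{m} = - \frac{41099}{-22185} - \frac{192}{-38240} = \left(-41099\right) \left(- \frac{1}{22185}\right) - - \frac{6}{1195} = \frac{41099}{22185} + \frac{6}{1195} = \frac{9849283}{5302215}$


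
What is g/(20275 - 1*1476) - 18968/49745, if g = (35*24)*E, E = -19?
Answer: -1150509632/935156255 ≈ -1.2303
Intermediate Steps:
g = -15960 (g = (35*24)*(-19) = 840*(-19) = -15960)
g/(20275 - 1*1476) - 18968/49745 = -15960/(20275 - 1*1476) - 18968/49745 = -15960/(20275 - 1476) - 18968*1/49745 = -15960/18799 - 18968/49745 = -1150509632/935156255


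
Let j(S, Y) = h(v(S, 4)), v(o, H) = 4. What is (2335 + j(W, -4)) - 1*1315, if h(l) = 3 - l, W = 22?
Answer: 1019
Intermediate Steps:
j(S, Y) = -1 (j(S, Y) = 3 - 1*4 = 3 - 4 = -1)
(2335 + j(W, -4)) - 1*1315 = (2335 - 1) - 1*1315 = 2334 - 1315 = 1019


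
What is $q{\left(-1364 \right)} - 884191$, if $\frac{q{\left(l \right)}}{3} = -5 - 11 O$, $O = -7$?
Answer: $-883975$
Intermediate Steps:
$q{\left(l \right)} = 216$ ($q{\left(l \right)} = 3 \left(-5 - -77\right) = 3 \left(-5 + 77\right) = 3 \cdot 72 = 216$)
$q{\left(-1364 \right)} - 884191 = 216 - 884191 = -883975$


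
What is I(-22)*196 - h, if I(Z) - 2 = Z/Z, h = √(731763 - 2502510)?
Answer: 588 - I*√1770747 ≈ 588.0 - 1330.7*I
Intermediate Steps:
h = I*√1770747 (h = √(-1770747) = I*√1770747 ≈ 1330.7*I)
I(Z) = 3 (I(Z) = 2 + Z/Z = 2 + 1 = 3)
I(-22)*196 - h = 3*196 - I*√1770747 = 588 - I*√1770747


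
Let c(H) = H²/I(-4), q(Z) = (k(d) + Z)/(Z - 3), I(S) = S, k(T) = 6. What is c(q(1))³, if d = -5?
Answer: -117649/4096 ≈ -28.723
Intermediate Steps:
q(Z) = (6 + Z)/(-3 + Z) (q(Z) = (6 + Z)/(Z - 3) = (6 + Z)/(-3 + Z))
c(H) = -H²/4 (c(H) = H²/(-4) = H²*(-¼) = -H²/4)
c(q(1))³ = (-(6 + 1)²/(-3 + 1)²/4)³ = (-(7/(-2))²/4)³ = (-(-½*7)²/4)³ = (-(-7/2)²/4)³ = (-¼*49/4)³ = (-49/16)³ = -117649/4096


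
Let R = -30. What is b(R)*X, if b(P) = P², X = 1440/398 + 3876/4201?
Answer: 3416439600/835999 ≈ 4086.7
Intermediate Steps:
X = 3796044/835999 (X = 1440*(1/398) + 3876*(1/4201) = 720/199 + 3876/4201 = 3796044/835999 ≈ 4.5407)
b(R)*X = (-30)²*(3796044/835999) = 900*(3796044/835999) = 3416439600/835999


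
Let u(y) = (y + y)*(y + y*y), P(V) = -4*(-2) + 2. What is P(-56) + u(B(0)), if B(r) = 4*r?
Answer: 10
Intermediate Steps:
P(V) = 10 (P(V) = 8 + 2 = 10)
u(y) = 2*y*(y + y**2) (u(y) = (2*y)*(y + y**2) = 2*y*(y + y**2))
P(-56) + u(B(0)) = 10 + 2*(4*0)**2*(1 + 4*0) = 10 + 2*0**2*(1 + 0) = 10 + 2*0*1 = 10 + 0 = 10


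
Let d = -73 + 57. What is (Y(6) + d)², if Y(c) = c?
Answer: 100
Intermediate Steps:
d = -16
(Y(6) + d)² = (6 - 16)² = (-10)² = 100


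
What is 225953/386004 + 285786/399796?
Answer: 50162411183/38580713796 ≈ 1.3002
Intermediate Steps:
225953/386004 + 285786/399796 = 225953*(1/386004) + 285786*(1/399796) = 225953/386004 + 142893/199898 = 50162411183/38580713796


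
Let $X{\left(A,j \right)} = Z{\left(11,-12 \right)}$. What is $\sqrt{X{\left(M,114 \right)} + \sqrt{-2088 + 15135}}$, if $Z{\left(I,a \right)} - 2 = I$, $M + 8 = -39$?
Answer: $\sqrt{13 + \sqrt{13047}} \approx 11.279$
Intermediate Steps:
$M = -47$ ($M = -8 - 39 = -47$)
$Z{\left(I,a \right)} = 2 + I$
$X{\left(A,j \right)} = 13$ ($X{\left(A,j \right)} = 2 + 11 = 13$)
$\sqrt{X{\left(M,114 \right)} + \sqrt{-2088 + 15135}} = \sqrt{13 + \sqrt{-2088 + 15135}} = \sqrt{13 + \sqrt{13047}}$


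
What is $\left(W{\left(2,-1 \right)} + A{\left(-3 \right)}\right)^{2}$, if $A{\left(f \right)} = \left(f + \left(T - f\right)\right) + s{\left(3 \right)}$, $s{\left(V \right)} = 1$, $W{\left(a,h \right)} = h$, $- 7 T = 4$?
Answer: $\frac{16}{49} \approx 0.32653$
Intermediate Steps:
$T = - \frac{4}{7}$ ($T = \left(- \frac{1}{7}\right) 4 = - \frac{4}{7} \approx -0.57143$)
$A{\left(f \right)} = \frac{3}{7}$ ($A{\left(f \right)} = \left(f - \left(\frac{4}{7} + f\right)\right) + 1 = - \frac{4}{7} + 1 = \frac{3}{7}$)
$\left(W{\left(2,-1 \right)} + A{\left(-3 \right)}\right)^{2} = \left(-1 + \frac{3}{7}\right)^{2} = \left(- \frac{4}{7}\right)^{2} = \frac{16}{49}$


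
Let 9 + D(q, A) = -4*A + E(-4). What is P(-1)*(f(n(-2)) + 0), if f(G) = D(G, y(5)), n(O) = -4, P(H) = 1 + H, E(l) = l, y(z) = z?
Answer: 0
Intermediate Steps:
D(q, A) = -13 - 4*A (D(q, A) = -9 + (-4*A - 4) = -9 + (-4 - 4*A) = -13 - 4*A)
f(G) = -33 (f(G) = -13 - 4*5 = -13 - 20 = -33)
P(-1)*(f(n(-2)) + 0) = (1 - 1)*(-33 + 0) = 0*(-33) = 0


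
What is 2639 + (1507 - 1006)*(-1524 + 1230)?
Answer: -144655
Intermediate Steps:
2639 + (1507 - 1006)*(-1524 + 1230) = 2639 + 501*(-294) = 2639 - 147294 = -144655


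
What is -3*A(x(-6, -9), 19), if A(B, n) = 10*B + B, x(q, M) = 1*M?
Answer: 297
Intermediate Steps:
x(q, M) = M
A(B, n) = 11*B
-3*A(x(-6, -9), 19) = -33*(-9) = -3*(-99) = 297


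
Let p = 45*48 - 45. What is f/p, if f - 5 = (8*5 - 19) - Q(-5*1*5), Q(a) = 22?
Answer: 4/2115 ≈ 0.0018913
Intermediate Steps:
f = 4 (f = 5 + ((8*5 - 19) - 1*22) = 5 + ((40 - 19) - 22) = 5 + (21 - 22) = 5 - 1 = 4)
p = 2115 (p = 2160 - 45 = 2115)
f/p = 4/2115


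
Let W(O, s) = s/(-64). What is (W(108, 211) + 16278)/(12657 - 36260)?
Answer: -1041581/1510592 ≈ -0.68952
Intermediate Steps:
W(O, s) = -s/64 (W(O, s) = s*(-1/64) = -s/64)
(W(108, 211) + 16278)/(12657 - 36260) = (-1/64*211 + 16278)/(12657 - 36260) = (-211/64 + 16278)/(-23603) = (1041581/64)*(-1/23603) = -1041581/1510592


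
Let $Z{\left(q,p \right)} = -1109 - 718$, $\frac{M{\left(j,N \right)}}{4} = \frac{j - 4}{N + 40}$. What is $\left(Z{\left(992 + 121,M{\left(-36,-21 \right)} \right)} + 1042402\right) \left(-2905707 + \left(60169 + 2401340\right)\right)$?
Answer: $-462221333850$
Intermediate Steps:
$M{\left(j,N \right)} = \frac{4 \left(-4 + j\right)}{40 + N}$ ($M{\left(j,N \right)} = 4 \frac{j - 4}{N + 40} = 4 \frac{-4 + j}{40 + N} = \frac{4 \left(-4 + j\right)}{40 + N}$)
$Z{\left(q,p \right)} = -1827$
$\left(Z{\left(992 + 121,M{\left(-36,-21 \right)} \right)} + 1042402\right) \left(-2905707 + \left(60169 + 2401340\right)\right) = \left(-1827 + 1042402\right) \left(-2905707 + \left(60169 + 2401340\right)\right) = 1040575 \left(-2905707 + 2461509\right) = 1040575 \left(-444198\right) = -462221333850$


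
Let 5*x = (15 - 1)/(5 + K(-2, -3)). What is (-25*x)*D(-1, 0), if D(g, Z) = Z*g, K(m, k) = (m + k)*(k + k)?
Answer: 0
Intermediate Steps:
K(m, k) = 2*k*(k + m) (K(m, k) = (k + m)*(2*k) = 2*k*(k + m))
x = 2/25 (x = ((15 - 1)/(5 + 2*(-3)*(-3 - 2)))/5 = (14/(5 + 2*(-3)*(-5)))/5 = (14/(5 + 30))/5 = (14/35)/5 = (14*(1/35))/5 = (⅕)*(⅖) = 2/25 ≈ 0.080000)
(-25*x)*D(-1, 0) = (-25*2/25)*(0*(-1)) = -2*0 = 0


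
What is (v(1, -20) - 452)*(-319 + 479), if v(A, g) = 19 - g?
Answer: -66080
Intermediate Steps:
(v(1, -20) - 452)*(-319 + 479) = ((19 - 1*(-20)) - 452)*(-319 + 479) = ((19 + 20) - 452)*160 = (39 - 452)*160 = -413*160 = -66080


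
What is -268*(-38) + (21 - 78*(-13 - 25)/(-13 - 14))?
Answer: 90857/9 ≈ 10095.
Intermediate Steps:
-268*(-38) + (21 - 78*(-13 - 25)/(-13 - 14)) = 10184 + (21 - (-2964)/(-27)) = 10184 + (21 - (-2964)*(-1)/27) = 10184 + (21 - 78*38/27) = 10184 + (21 - 988/9) = 10184 - 799/9 = 90857/9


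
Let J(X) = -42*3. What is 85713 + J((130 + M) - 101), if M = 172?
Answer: 85587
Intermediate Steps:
J(X) = -126
85713 + J((130 + M) - 101) = 85713 - 126 = 85587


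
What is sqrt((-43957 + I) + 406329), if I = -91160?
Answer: 2*sqrt(67803) ≈ 520.78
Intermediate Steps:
sqrt((-43957 + I) + 406329) = sqrt((-43957 - 91160) + 406329) = sqrt(-135117 + 406329) = sqrt(271212) = 2*sqrt(67803)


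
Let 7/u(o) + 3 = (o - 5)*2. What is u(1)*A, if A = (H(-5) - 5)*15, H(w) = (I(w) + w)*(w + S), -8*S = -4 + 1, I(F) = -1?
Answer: -9555/44 ≈ -217.16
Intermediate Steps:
S = 3/8 (S = -(-4 + 1)/8 = -1/8*(-3) = 3/8 ≈ 0.37500)
u(o) = 7/(-13 + 2*o) (u(o) = 7/(-3 + (o - 5)*2) = 7/(-3 + (-5 + o)*2) = 7/(-3 + (-10 + 2*o)) = 7/(-13 + 2*o))
H(w) = (-1 + w)*(3/8 + w) (H(w) = (-1 + w)*(w + 3/8) = (-1 + w)*(3/8 + w))
A = 1365/4 (A = ((-3/8 + (-5)**2 - 5/8*(-5)) - 5)*15 = ((-3/8 + 25 + 25/8) - 5)*15 = (111/4 - 5)*15 = (91/4)*15 = 1365/4 ≈ 341.25)
u(1)*A = (7/(-13 + 2*1))*(1365/4) = (7/(-13 + 2))*(1365/4) = (7/(-11))*(1365/4) = (7*(-1/11))*(1365/4) = -7/11*1365/4 = -9555/44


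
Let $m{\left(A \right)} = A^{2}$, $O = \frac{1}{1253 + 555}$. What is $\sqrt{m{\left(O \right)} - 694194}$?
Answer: $\frac{i \sqrt{2269225775615}}{1808} \approx 833.18 i$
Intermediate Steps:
$O = \frac{1}{1808} \approx 0.0005531$
$\sqrt{m{\left(O \right)} - 694194} = \sqrt{\left(\frac{1}{1808}\right)^{2} - 694194} = \sqrt{\frac{1}{3268864} - 694194} = \sqrt{- \frac{2269225775615}{3268864}} = \frac{i \sqrt{2269225775615}}{1808}$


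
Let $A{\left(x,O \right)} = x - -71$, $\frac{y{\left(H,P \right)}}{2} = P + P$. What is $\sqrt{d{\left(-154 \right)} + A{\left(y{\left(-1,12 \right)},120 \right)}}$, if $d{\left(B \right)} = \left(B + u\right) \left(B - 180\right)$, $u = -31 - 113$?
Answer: $\sqrt{99651} \approx 315.68$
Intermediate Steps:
$u = -144$ ($u = -31 - 113 = -144$)
$y{\left(H,P \right)} = 4 P$ ($y{\left(H,P \right)} = 2 \left(P + P\right) = 2 \cdot 2 P = 4 P$)
$d{\left(B \right)} = \left(-180 + B\right) \left(-144 + B\right)$ ($d{\left(B \right)} = \left(B - 144\right) \left(B - 180\right) = \left(-144 + B\right) \left(-180 + B\right) = \left(-180 + B\right) \left(-144 + B\right)$)
$A{\left(x,O \right)} = 71 + x$ ($A{\left(x,O \right)} = x + 71 = 71 + x$)
$\sqrt{d{\left(-154 \right)} + A{\left(y{\left(-1,12 \right)},120 \right)}} = \sqrt{\left(25920 + \left(-154\right)^{2} - -49896\right) + \left(71 + 4 \cdot 12\right)} = \sqrt{\left(25920 + 23716 + 49896\right) + \left(71 + 48\right)} = \sqrt{99532 + 119} = \sqrt{99651}$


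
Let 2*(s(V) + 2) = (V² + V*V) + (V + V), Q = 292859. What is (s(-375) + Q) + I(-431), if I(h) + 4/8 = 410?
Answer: 867033/2 ≈ 4.3352e+5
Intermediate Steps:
I(h) = 819/2 (I(h) = -½ + 410 = 819/2)
s(V) = -2 + V + V² (s(V) = -2 + ((V² + V*V) + (V + V))/2 = -2 + ((V² + V²) + 2*V)/2 = -2 + (2*V² + 2*V)/2 = -2 + (2*V + 2*V²)/2 = -2 + (V + V²) = -2 + V + V²)
(s(-375) + Q) + I(-431) = ((-2 - 375 + (-375)²) + 292859) + 819/2 = ((-2 - 375 + 140625) + 292859) + 819/2 = (140248 + 292859) + 819/2 = 433107 + 819/2 = 867033/2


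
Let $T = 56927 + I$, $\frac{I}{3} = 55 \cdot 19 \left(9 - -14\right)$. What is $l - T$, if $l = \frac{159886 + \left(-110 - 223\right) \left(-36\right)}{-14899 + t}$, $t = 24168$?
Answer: $- \frac{1195825734}{9269} \approx -1.2901 \cdot 10^{5}$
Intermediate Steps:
$I = 72105$ ($I = 3 \cdot 55 \cdot 19 \left(9 - -14\right) = 3 \cdot 1045 \left(9 + 14\right) = 3 \cdot 1045 \cdot 23 = 3 \cdot 24035 = 72105$)
$l = \frac{171874}{9269}$ ($l = \frac{159886 + \left(-110 - 223\right) \left(-36\right)}{-14899 + 24168} = \frac{159886 - -11988}{9269} = \left(159886 + 11988\right) \frac{1}{9269} = 171874 \cdot \frac{1}{9269} = \frac{171874}{9269} \approx 18.543$)
$T = 129032$ ($T = 56927 + 72105 = 129032$)
$l - T = \frac{171874}{9269} - 129032 = - \frac{1195825734}{9269}$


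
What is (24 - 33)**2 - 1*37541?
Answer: -37460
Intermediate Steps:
(24 - 33)**2 - 1*37541 = (-9)**2 - 37541 = 81 - 37541 = -37460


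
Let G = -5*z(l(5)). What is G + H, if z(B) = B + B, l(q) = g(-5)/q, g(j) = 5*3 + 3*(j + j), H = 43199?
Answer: 43229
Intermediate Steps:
g(j) = 15 + 6*j (g(j) = 15 + 3*(2*j) = 15 + 6*j)
l(q) = -15/q (l(q) = (15 + 6*(-5))/q = (15 - 30)/q = -15/q)
z(B) = 2*B
G = 30 (G = -10*(-15/5) = -10*(-15*⅕) = -10*(-3) = -5*(-6) = 30)
G + H = 30 + 43199 = 43229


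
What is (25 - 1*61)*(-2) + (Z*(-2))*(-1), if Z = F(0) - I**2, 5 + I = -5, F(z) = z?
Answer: -128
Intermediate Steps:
I = -10 (I = -5 - 5 = -10)
Z = -100 (Z = 0 - 1*(-10)**2 = 0 - 1*100 = 0 - 100 = -100)
(25 - 1*61)*(-2) + (Z*(-2))*(-1) = (25 - 1*61)*(-2) - 100*(-2)*(-1) = (25 - 61)*(-2) + 200*(-1) = -36*(-2) - 200 = 72 - 200 = -128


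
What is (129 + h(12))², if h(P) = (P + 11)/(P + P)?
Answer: 9728161/576 ≈ 16889.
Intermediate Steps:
h(P) = (11 + P)/(2*P) (h(P) = (11 + P)/((2*P)) = (11 + P)*(1/(2*P)) = (11 + P)/(2*P))
(129 + h(12))² = (129 + (½)*(11 + 12)/12)² = (129 + (½)*(1/12)*23)² = (129 + 23/24)² = (3119/24)² = 9728161/576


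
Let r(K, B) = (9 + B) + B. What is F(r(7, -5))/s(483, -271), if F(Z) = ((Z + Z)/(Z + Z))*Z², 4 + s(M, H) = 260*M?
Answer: 1/125576 ≈ 7.9633e-6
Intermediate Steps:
s(M, H) = -4 + 260*M
r(K, B) = 9 + 2*B
F(Z) = Z² (F(Z) = ((2*Z)/((2*Z)))*Z² = ((2*Z)*(1/(2*Z)))*Z² = 1*Z² = Z²)
F(r(7, -5))/s(483, -271) = (9 + 2*(-5))²/(-4 + 260*483) = (9 - 10)²/(-4 + 125580) = (-1)²/125576 = 1*(1/125576) = 1/125576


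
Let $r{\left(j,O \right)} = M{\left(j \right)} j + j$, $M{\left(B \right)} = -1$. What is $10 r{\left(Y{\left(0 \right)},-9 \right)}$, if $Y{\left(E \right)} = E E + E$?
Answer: $0$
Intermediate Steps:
$Y{\left(E \right)} = E + E^{2}$ ($Y{\left(E \right)} = E^{2} + E = E + E^{2}$)
$r{\left(j,O \right)} = 0$ ($r{\left(j,O \right)} = - j + j = 0$)
$10 r{\left(Y{\left(0 \right)},-9 \right)} = 10 \cdot 0 = 0$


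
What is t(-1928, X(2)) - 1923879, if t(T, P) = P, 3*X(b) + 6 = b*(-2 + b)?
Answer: -1923881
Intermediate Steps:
X(b) = -2 + b*(-2 + b)/3 (X(b) = -2 + (b*(-2 + b))/3 = -2 + b*(-2 + b)/3)
t(-1928, X(2)) - 1923879 = (-2 - ⅔*2 + (⅓)*2²) - 1923879 = (-2 - 4/3 + (⅓)*4) - 1923879 = (-2 - 4/3 + 4/3) - 1923879 = -2 - 1923879 = -1923881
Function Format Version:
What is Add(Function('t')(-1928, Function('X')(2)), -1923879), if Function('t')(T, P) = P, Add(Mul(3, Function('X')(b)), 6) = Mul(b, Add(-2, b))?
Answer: -1923881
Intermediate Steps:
Function('X')(b) = Add(-2, Mul(Rational(1, 3), b, Add(-2, b))) (Function('X')(b) = Add(-2, Mul(Rational(1, 3), Mul(b, Add(-2, b)))) = Add(-2, Mul(Rational(1, 3), b, Add(-2, b))))
Add(Function('t')(-1928, Function('X')(2)), -1923879) = Add(Add(-2, Mul(Rational(-2, 3), 2), Mul(Rational(1, 3), Pow(2, 2))), -1923879) = Add(Add(-2, Rational(-4, 3), Mul(Rational(1, 3), 4)), -1923879) = Add(Add(-2, Rational(-4, 3), Rational(4, 3)), -1923879) = Add(-2, -1923879) = -1923881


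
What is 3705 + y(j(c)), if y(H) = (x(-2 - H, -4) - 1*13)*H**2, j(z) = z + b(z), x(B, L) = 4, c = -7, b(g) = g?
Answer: 1941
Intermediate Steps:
j(z) = 2*z (j(z) = z + z = 2*z)
y(H) = -9*H**2 (y(H) = (4 - 1*13)*H**2 = (4 - 13)*H**2 = -9*H**2)
3705 + y(j(c)) = 3705 - 9*(2*(-7))**2 = 3705 - 9*(-14)**2 = 3705 - 9*196 = 3705 - 1764 = 1941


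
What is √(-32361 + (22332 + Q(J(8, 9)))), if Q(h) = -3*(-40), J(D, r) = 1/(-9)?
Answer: 3*I*√1101 ≈ 99.544*I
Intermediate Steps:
J(D, r) = -⅑
Q(h) = 120
√(-32361 + (22332 + Q(J(8, 9)))) = √(-32361 + (22332 + 120)) = √(-32361 + 22452) = √(-9909) = 3*I*√1101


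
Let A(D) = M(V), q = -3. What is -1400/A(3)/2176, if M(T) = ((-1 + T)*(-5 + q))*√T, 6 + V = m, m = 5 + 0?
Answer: 175*I/4352 ≈ 0.040211*I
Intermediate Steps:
m = 5
V = -1 (V = -6 + 5 = -1)
M(T) = √T*(8 - 8*T) (M(T) = ((-1 + T)*(-5 - 3))*√T = ((-1 + T)*(-8))*√T = (8 - 8*T)*√T = √T*(8 - 8*T))
A(D) = 16*I (A(D) = 8*√(-1)*(1 - 1*(-1)) = 8*I*(1 + 1) = 8*I*2 = 16*I)
-1400/A(3)/2176 = -1400*(-I/16)/2176 = -(-175)*I/2*(1/2176) = (175*I/2)*(1/2176) = 175*I/4352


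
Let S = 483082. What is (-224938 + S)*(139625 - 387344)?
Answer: -63947173536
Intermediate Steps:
(-224938 + S)*(139625 - 387344) = (-224938 + 483082)*(139625 - 387344) = 258144*(-247719) = -63947173536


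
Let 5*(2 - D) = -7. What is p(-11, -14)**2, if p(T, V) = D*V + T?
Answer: 85849/25 ≈ 3434.0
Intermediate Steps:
D = 17/5 (D = 2 - 1/5*(-7) = 2 + 7/5 = 17/5 ≈ 3.4000)
p(T, V) = T + 17*V/5 (p(T, V) = 17*V/5 + T = T + 17*V/5)
p(-11, -14)**2 = (-11 + (17/5)*(-14))**2 = (-11 - 238/5)**2 = (-293/5)**2 = 85849/25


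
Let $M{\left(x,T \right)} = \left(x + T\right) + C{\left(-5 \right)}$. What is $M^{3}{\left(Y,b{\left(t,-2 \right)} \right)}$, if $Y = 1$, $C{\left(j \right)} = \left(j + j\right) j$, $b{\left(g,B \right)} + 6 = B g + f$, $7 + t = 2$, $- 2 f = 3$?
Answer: $\frac{1225043}{8} \approx 1.5313 \cdot 10^{5}$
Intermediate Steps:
$f = - \frac{3}{2}$ ($f = \left(- \frac{1}{2}\right) 3 = - \frac{3}{2} \approx -1.5$)
$t = -5$ ($t = -7 + 2 = -5$)
$b{\left(g,B \right)} = - \frac{15}{2} + B g$ ($b{\left(g,B \right)} = -6 + \left(B g - \frac{3}{2}\right) = -6 + \left(- \frac{3}{2} + B g\right) = - \frac{15}{2} + B g$)
$C{\left(j \right)} = 2 j^{2}$ ($C{\left(j \right)} = 2 j j = 2 j^{2}$)
$M{\left(x,T \right)} = 50 + T + x$ ($M{\left(x,T \right)} = \left(x + T\right) + 2 \left(-5\right)^{2} = \left(T + x\right) + 2 \cdot 25 = \left(T + x\right) + 50 = 50 + T + x$)
$M^{3}{\left(Y,b{\left(t,-2 \right)} \right)} = \left(50 - - \frac{5}{2} + 1\right)^{3} = \left(50 + \left(- \frac{15}{2} + 10\right) + 1\right)^{3} = \left(50 + \frac{5}{2} + 1\right)^{3} = \left(\frac{107}{2}\right)^{3} = \frac{1225043}{8}$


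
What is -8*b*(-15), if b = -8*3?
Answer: -2880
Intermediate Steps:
b = -24
-8*b*(-15) = -8*(-24)*(-15) = 192*(-15) = -2880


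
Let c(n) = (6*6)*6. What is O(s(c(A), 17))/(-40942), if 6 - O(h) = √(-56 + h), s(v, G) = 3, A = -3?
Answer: -3/20471 + I*√53/40942 ≈ -0.00014655 + 0.00017782*I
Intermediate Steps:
c(n) = 216 (c(n) = 36*6 = 216)
O(h) = 6 - √(-56 + h)
O(s(c(A), 17))/(-40942) = (6 - √(-56 + 3))/(-40942) = (6 - √(-53))*(-1/40942) = (6 - I*√53)*(-1/40942) = -3/20471 + I*√53/40942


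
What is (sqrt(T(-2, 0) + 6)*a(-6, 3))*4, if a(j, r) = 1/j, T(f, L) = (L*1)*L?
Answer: -2*sqrt(6)/3 ≈ -1.6330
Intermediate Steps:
T(f, L) = L**2 (T(f, L) = L*L = L**2)
(sqrt(T(-2, 0) + 6)*a(-6, 3))*4 = (sqrt(0**2 + 6)/(-6))*4 = (sqrt(0 + 6)*(-1/6))*4 = (sqrt(6)*(-1/6))*4 = -sqrt(6)/6*4 = -2*sqrt(6)/3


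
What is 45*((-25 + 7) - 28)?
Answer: -2070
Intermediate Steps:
45*((-25 + 7) - 28) = 45*(-18 - 28) = 45*(-46) = -2070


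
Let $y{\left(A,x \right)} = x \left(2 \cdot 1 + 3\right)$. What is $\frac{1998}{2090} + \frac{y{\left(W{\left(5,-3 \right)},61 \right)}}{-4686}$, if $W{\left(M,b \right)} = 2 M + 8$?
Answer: $\frac{396599}{445170} \approx 0.89089$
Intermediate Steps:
$W{\left(M,b \right)} = 8 + 2 M$
$y{\left(A,x \right)} = 5 x$ ($y{\left(A,x \right)} = x \left(2 + 3\right) = x 5 = 5 x$)
$\frac{1998}{2090} + \frac{y{\left(W{\left(5,-3 \right)},61 \right)}}{-4686} = \frac{1998}{2090} + \frac{5 \cdot 61}{-4686} = 1998 \cdot \frac{1}{2090} + 305 \left(- \frac{1}{4686}\right) = \frac{999}{1045} - \frac{305}{4686} = \frac{396599}{445170}$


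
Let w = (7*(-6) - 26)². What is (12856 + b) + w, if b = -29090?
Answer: -11610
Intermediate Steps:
w = 4624 (w = (-42 - 26)² = (-68)² = 4624)
(12856 + b) + w = (12856 - 29090) + 4624 = -16234 + 4624 = -11610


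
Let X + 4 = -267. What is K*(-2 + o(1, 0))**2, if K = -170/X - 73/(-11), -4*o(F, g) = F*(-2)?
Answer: 194877/11924 ≈ 16.343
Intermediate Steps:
o(F, g) = F/2 (o(F, g) = -F*(-2)/4 = -(-1)*F/2 = F/2)
X = -271 (X = -4 - 267 = -271)
K = 21653/2981 (K = -170/(-271) - 73/(-11) = -170*(-1/271) - 73*(-1/11) = 170/271 + 73/11 = 21653/2981 ≈ 7.2637)
K*(-2 + o(1, 0))**2 = 21653*(-2 + (1/2)*1)**2/2981 = 21653*(-2 + 1/2)**2/2981 = 21653*(-3/2)**2/2981 = (21653/2981)*(9/4) = 194877/11924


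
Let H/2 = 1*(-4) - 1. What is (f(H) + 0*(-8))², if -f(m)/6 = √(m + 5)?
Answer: -180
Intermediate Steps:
H = -10 (H = 2*(1*(-4) - 1) = 2*(-4 - 1) = 2*(-5) = -10)
f(m) = -6*√(5 + m) (f(m) = -6*√(m + 5) = -6*√(5 + m))
(f(H) + 0*(-8))² = (-6*√(5 - 10) + 0*(-8))² = (-6*I*√5 + 0)² = (-6*I*√5)² = -180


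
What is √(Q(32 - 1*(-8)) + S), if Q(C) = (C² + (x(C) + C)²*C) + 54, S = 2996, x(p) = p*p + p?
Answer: 5*√4516026 ≈ 10625.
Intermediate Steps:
x(p) = p + p² (x(p) = p² + p = p + p²)
Q(C) = 54 + C² + C*(C + C*(1 + C))² (Q(C) = (C² + (C*(1 + C) + C)²*C) + 54 = (C² + (C + C*(1 + C))²*C) + 54 = (C² + C*(C + C*(1 + C))²) + 54 = 54 + C² + C*(C + C*(1 + C))²)
√(Q(32 - 1*(-8)) + S) = √((54 + (32 - 1*(-8))² + (32 - 1*(-8))³*(2 + (32 - 1*(-8)))²) + 2996) = √((54 + (32 + 8)² + (32 + 8)³*(2 + (32 + 8))²) + 2996) = √((54 + 40² + 40³*(2 + 40)²) + 2996) = √((54 + 1600 + 64000*42²) + 2996) = √((54 + 1600 + 64000*1764) + 2996) = √((54 + 1600 + 112896000) + 2996) = √(112897654 + 2996) = √112900650 = 5*√4516026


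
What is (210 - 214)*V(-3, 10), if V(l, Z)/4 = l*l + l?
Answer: -96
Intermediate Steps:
V(l, Z) = 4*l + 4*l² (V(l, Z) = 4*(l*l + l) = 4*(l² + l) = 4*(l + l²) = 4*l + 4*l²)
(210 - 214)*V(-3, 10) = (210 - 214)*(4*(-3)*(1 - 3)) = -16*(-3)*(-2) = -4*24 = -96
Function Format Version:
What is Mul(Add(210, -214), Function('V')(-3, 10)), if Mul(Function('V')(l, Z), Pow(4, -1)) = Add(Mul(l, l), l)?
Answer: -96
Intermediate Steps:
Function('V')(l, Z) = Add(Mul(4, l), Mul(4, Pow(l, 2))) (Function('V')(l, Z) = Mul(4, Add(Mul(l, l), l)) = Mul(4, Add(Pow(l, 2), l)) = Mul(4, Add(l, Pow(l, 2))) = Add(Mul(4, l), Mul(4, Pow(l, 2))))
Mul(Add(210, -214), Function('V')(-3, 10)) = Mul(Add(210, -214), Mul(4, -3, Add(1, -3))) = Mul(-4, Mul(4, -3, -2)) = Mul(-4, 24) = -96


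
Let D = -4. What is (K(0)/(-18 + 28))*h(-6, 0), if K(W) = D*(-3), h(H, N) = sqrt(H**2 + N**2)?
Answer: 36/5 ≈ 7.2000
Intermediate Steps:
K(W) = 12 (K(W) = -4*(-3) = 12)
(K(0)/(-18 + 28))*h(-6, 0) = (12/(-18 + 28))*sqrt((-6)**2 + 0**2) = (12/10)*sqrt(36 + 0) = ((1/10)*12)*sqrt(36) = (6/5)*6 = 36/5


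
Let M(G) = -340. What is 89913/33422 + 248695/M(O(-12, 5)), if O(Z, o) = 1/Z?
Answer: -48713611/66844 ≈ -728.77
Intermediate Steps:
89913/33422 + 248695/M(O(-12, 5)) = 89913/33422 + 248695/(-340) = 89913*(1/33422) + 248695*(-1/340) = 5289/1966 - 49739/68 = -48713611/66844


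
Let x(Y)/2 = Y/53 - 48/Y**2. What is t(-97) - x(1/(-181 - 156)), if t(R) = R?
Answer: 194730034749/17861 ≈ 1.0903e+7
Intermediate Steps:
x(Y) = -96/Y**2 + 2*Y/53 (x(Y) = 2*(Y/53 - 48/Y**2) = 2*(-48/Y**2 + Y/53) = -96/Y**2 + 2*Y/53)
t(-97) - x(1/(-181 - 156)) = -97 - (-96*(-181 - 156)**2 + 2/(53*(-181 - 156))) = -97 - (-96/(1/(-337))**2 + (2/53)/(-337)) = -97 - (-96/(-1/337)**2 + (2/53)*(-1/337)) = -97 - (-96*113569 - 2/17861) = -97 - (-10902624 - 2/17861) = -97 - 1*(-194731767266/17861) = -97 + 194731767266/17861 = 194730034749/17861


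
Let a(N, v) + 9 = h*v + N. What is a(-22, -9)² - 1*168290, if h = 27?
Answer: -93214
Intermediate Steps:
a(N, v) = -9 + N + 27*v (a(N, v) = -9 + (27*v + N) = -9 + (N + 27*v) = -9 + N + 27*v)
a(-22, -9)² - 1*168290 = (-9 - 22 + 27*(-9))² - 1*168290 = (-9 - 22 - 243)² - 168290 = (-274)² - 168290 = 75076 - 168290 = -93214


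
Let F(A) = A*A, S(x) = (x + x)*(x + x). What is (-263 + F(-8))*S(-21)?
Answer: -351036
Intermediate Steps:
S(x) = 4*x² (S(x) = (2*x)*(2*x) = 4*x²)
F(A) = A²
(-263 + F(-8))*S(-21) = (-263 + (-8)²)*(4*(-21)²) = (-263 + 64)*(4*441) = -199*1764 = -351036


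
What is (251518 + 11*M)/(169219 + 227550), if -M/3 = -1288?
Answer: 294022/396769 ≈ 0.74104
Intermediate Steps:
M = 3864 (M = -3*(-1288) = 3864)
(251518 + 11*M)/(169219 + 227550) = (251518 + 11*3864)/(169219 + 227550) = (251518 + 42504)/396769 = 294022*(1/396769) = 294022/396769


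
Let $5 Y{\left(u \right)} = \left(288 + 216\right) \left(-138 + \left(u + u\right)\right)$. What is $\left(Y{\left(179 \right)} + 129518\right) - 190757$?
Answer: $-39063$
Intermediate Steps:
$Y{\left(u \right)} = - \frac{69552}{5} + \frac{1008 u}{5}$ ($Y{\left(u \right)} = \frac{\left(288 + 216\right) \left(-138 + \left(u + u\right)\right)}{5} = \frac{504 \left(-138 + 2 u\right)}{5} = \frac{-69552 + 1008 u}{5} = - \frac{69552}{5} + \frac{1008 u}{5}$)
$\left(Y{\left(179 \right)} + 129518\right) - 190757 = \left(\left(- \frac{69552}{5} + \frac{1008}{5} \cdot 179\right) + 129518\right) - 190757 = \left(\left(- \frac{69552}{5} + \frac{180432}{5}\right) + 129518\right) - 190757 = \left(22176 + 129518\right) - 190757 = 151694 - 190757 = -39063$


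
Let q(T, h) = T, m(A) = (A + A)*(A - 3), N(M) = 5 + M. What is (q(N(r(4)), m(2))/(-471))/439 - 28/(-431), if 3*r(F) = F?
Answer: 17360407/267352317 ≈ 0.064935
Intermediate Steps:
r(F) = F/3
m(A) = 2*A*(-3 + A) (m(A) = (2*A)*(-3 + A) = 2*A*(-3 + A))
(q(N(r(4)), m(2))/(-471))/439 - 28/(-431) = ((5 + (⅓)*4)/(-471))/439 - 28/(-431) = ((5 + 4/3)*(-1/471))*(1/439) - 28*(-1/431) = ((19/3)*(-1/471))*(1/439) + 28/431 = -19/1413*1/439 + 28/431 = -19/620307 + 28/431 = 17360407/267352317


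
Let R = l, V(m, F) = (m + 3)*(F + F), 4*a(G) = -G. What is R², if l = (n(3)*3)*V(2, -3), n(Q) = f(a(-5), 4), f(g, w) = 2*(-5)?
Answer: 810000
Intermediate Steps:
a(G) = -G/4 (a(G) = (-G)/4 = -G/4)
f(g, w) = -10
n(Q) = -10
V(m, F) = 2*F*(3 + m) (V(m, F) = (3 + m)*(2*F) = 2*F*(3 + m))
l = 900 (l = (-10*3)*(2*(-3)*(3 + 2)) = -60*(-3)*5 = -30*(-30) = 900)
R = 900
R² = 900² = 810000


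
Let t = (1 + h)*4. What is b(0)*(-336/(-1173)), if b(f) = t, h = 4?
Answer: 2240/391 ≈ 5.7289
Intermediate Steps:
t = 20 (t = (1 + 4)*4 = 5*4 = 20)
b(f) = 20
b(0)*(-336/(-1173)) = 20*(-336/(-1173)) = 20*(-336*(-1/1173)) = 20*(112/391) = 2240/391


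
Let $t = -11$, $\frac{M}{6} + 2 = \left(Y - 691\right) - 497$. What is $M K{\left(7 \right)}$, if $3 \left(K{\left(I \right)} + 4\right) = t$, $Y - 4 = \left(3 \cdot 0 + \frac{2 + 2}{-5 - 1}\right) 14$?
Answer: $\frac{164956}{3} \approx 54985.0$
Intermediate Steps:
$Y = - \frac{16}{3}$ ($Y = 4 + \left(3 \cdot 0 + \frac{2 + 2}{-5 - 1}\right) 14 = 4 + \left(0 + \frac{4}{-6}\right) 14 = 4 + \left(0 + 4 \left(- \frac{1}{6}\right)\right) 14 = 4 + \left(0 - \frac{2}{3}\right) 14 = 4 - \frac{28}{3} = - \frac{16}{3} \approx -5.3333$)
$M = -7172$ ($M = -12 + 6 \left(\left(- \frac{16}{3} - 691\right) - 497\right) = -12 + 6 \left(- \frac{2089}{3} - 497\right) = -12 + 6 \left(- \frac{3580}{3}\right) = -12 - 7160 = -7172$)
$K{\left(I \right)} = - \frac{23}{3}$ ($K{\left(I \right)} = -4 + \frac{1}{3} \left(-11\right) = -4 - \frac{11}{3} = - \frac{23}{3}$)
$M K{\left(7 \right)} = \left(-7172\right) \left(- \frac{23}{3}\right) = \frac{164956}{3}$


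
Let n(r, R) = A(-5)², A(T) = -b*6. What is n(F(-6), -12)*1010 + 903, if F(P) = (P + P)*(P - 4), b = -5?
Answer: 909903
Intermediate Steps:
A(T) = 30 (A(T) = -1*(-5)*6 = 5*6 = 30)
F(P) = 2*P*(-4 + P) (F(P) = (2*P)*(-4 + P) = 2*P*(-4 + P))
n(r, R) = 900 (n(r, R) = 30² = 900)
n(F(-6), -12)*1010 + 903 = 900*1010 + 903 = 909000 + 903 = 909903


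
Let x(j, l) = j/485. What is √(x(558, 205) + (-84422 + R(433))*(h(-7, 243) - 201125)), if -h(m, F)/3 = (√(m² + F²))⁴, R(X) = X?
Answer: √207005100399925631555/485 ≈ 2.9665e+7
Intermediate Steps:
h(m, F) = -3*(F² + m²)² (h(m, F) = -3*(m² + F²)² = -3*(F² + m²)²)
x(j, l) = j/485 (x(j, l) = j*(1/485) = j/485)
√(x(558, 205) + (-84422 + R(433))*(h(-7, 243) - 201125)) = √((1/485)*558 + (-84422 + 433)*(-3*(243² + (-7)²)² - 201125)) = √(558/485 - 83989*(-3*(59049 + 49)² - 201125)) = √(558/485 - 83989*(-3*59098² - 201125)) = √(558/485 - 83989*(-3*3492573604 - 201125)) = √(558/485 - 83989*(-10477720812 - 201125)) = √(558/485 - 83989*(-10477921937)) = √(558/485 + 880030185566693) = √(426814639999846663/485) = √207005100399925631555/485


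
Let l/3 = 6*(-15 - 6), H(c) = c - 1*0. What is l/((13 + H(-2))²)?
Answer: -378/121 ≈ -3.1240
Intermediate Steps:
H(c) = c (H(c) = c + 0 = c)
l = -378 (l = 3*(6*(-15 - 6)) = 3*(6*(-21)) = 3*(-126) = -378)
l/((13 + H(-2))²) = -378/(13 - 2)² = -378/(11²) = -378/121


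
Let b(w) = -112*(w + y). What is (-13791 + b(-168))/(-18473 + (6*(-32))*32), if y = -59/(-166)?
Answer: -413771/2043211 ≈ -0.20251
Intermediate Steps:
y = 59/166 (y = -59*(-1/166) = 59/166 ≈ 0.35542)
b(w) = -3304/83 - 112*w (b(w) = -112*(w + 59/166) = -112*(59/166 + w) = -3304/83 - 112*w)
(-13791 + b(-168))/(-18473 + (6*(-32))*32) = (-13791 + (-3304/83 - 112*(-168)))/(-18473 + (6*(-32))*32) = (-13791 + (-3304/83 + 18816))/(-18473 - 192*32) = (-13791 + 1558424/83)/(-18473 - 6144) = (413771/83)/(-24617) = (413771/83)*(-1/24617) = -413771/2043211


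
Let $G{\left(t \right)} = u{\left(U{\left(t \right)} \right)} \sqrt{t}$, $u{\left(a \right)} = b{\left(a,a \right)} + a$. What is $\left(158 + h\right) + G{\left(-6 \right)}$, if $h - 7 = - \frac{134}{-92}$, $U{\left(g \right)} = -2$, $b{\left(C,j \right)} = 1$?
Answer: $\frac{7657}{46} - i \sqrt{6} \approx 166.46 - 2.4495 i$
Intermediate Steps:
$u{\left(a \right)} = 1 + a$
$h = \frac{389}{46}$ ($h = 7 - \frac{134}{-92} = 7 - - \frac{67}{46} = 7 + \frac{67}{46} = \frac{389}{46} \approx 8.4565$)
$G{\left(t \right)} = - \sqrt{t}$ ($G{\left(t \right)} = \left(1 - 2\right) \sqrt{t} = - \sqrt{t}$)
$\left(158 + h\right) + G{\left(-6 \right)} = \left(158 + \frac{389}{46}\right) - \sqrt{-6} = \frac{7657}{46} - i \sqrt{6}$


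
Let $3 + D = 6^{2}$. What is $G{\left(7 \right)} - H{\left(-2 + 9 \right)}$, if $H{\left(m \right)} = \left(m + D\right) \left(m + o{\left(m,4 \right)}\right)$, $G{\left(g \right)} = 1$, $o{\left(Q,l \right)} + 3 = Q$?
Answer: $-439$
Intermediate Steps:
$o{\left(Q,l \right)} = -3 + Q$
$D = 33$ ($D = -3 + 6^{2} = -3 + 36 = 33$)
$H{\left(m \right)} = \left(-3 + 2 m\right) \left(33 + m\right)$ ($H{\left(m \right)} = \left(m + 33\right) \left(m + \left(-3 + m\right)\right) = \left(33 + m\right) \left(-3 + 2 m\right) = \left(-3 + 2 m\right) \left(33 + m\right)$)
$G{\left(7 \right)} - H{\left(-2 + 9 \right)} = 1 - \left(-99 + 2 \left(-2 + 9\right)^{2} + 63 \left(-2 + 9\right)\right) = 1 - \left(-99 + 2 \cdot 7^{2} + 63 \cdot 7\right) = 1 - \left(-99 + 2 \cdot 49 + 441\right) = 1 - \left(-99 + 98 + 441\right) = 1 - 440 = -439$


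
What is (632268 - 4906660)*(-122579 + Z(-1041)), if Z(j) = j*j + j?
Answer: -4103677057912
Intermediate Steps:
Z(j) = j + j² (Z(j) = j² + j = j + j²)
(632268 - 4906660)*(-122579 + Z(-1041)) = (632268 - 4906660)*(-122579 - 1041*(1 - 1041)) = -4274392*(-122579 - 1041*(-1040)) = -4274392*(-122579 + 1082640) = -4274392*960061 = -4103677057912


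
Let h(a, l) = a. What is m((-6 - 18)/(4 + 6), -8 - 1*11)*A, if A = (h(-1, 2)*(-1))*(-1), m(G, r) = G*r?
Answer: -228/5 ≈ -45.600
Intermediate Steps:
A = -1 (A = -1*(-1)*(-1) = 1*(-1) = -1)
m((-6 - 18)/(4 + 6), -8 - 1*11)*A = (((-6 - 18)/(4 + 6))*(-8 - 1*11))*(-1) = ((-24/10)*(-8 - 11))*(-1) = (-24*1/10*(-19))*(-1) = -12/5*(-19)*(-1) = (228/5)*(-1) = -228/5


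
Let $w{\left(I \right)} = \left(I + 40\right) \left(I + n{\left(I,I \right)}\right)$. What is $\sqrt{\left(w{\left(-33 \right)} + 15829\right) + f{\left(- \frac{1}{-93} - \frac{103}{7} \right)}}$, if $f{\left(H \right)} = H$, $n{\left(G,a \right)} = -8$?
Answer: $\frac{\sqrt{6580483770}}{651} \approx 124.61$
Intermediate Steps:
$w{\left(I \right)} = \left(-8 + I\right) \left(40 + I\right)$ ($w{\left(I \right)} = \left(I + 40\right) \left(I - 8\right) = \left(40 + I\right) \left(-8 + I\right) = \left(-8 + I\right) \left(40 + I\right)$)
$\sqrt{\left(w{\left(-33 \right)} + 15829\right) + f{\left(- \frac{1}{-93} - \frac{103}{7} \right)}} = \sqrt{\left(\left(-320 + \left(-33\right)^{2} + 32 \left(-33\right)\right) + 15829\right) - \left(- \frac{1}{93} + \frac{103}{7}\right)} = \sqrt{\left(\left(-320 + 1089 - 1056\right) + 15829\right) - \frac{9572}{651}} = \sqrt{\left(-287 + 15829\right) + \left(\frac{1}{93} - \frac{103}{7}\right)} = \sqrt{15542 - \frac{9572}{651}} = \sqrt{\frac{10108270}{651}} = \frac{\sqrt{6580483770}}{651}$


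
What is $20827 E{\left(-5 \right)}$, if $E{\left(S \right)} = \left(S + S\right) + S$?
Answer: $-312405$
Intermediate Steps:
$E{\left(S \right)} = 3 S$ ($E{\left(S \right)} = 2 S + S = 3 S$)
$20827 E{\left(-5 \right)} = 20827 \cdot 3 \left(-5\right) = 20827 \left(-15\right) = -312405$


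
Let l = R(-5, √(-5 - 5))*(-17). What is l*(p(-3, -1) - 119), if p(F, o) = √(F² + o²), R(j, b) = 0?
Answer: 0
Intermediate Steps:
l = 0 (l = 0*(-17) = 0)
l*(p(-3, -1) - 119) = 0*(√((-3)² + (-1)²) - 119) = 0*(√(9 + 1) - 119) = 0*(√10 - 119) = 0*(-119 + √10) = 0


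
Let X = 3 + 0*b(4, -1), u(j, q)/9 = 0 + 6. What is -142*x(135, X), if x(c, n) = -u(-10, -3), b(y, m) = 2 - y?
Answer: 7668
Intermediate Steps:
u(j, q) = 54 (u(j, q) = 9*(0 + 6) = 9*6 = 54)
X = 3 (X = 3 + 0*(2 - 1*4) = 3 + 0*(2 - 4) = 3 + 0*(-2) = 3 + 0 = 3)
x(c, n) = -54 (x(c, n) = -1*54 = -54)
-142*x(135, X) = -142*(-54) = 7668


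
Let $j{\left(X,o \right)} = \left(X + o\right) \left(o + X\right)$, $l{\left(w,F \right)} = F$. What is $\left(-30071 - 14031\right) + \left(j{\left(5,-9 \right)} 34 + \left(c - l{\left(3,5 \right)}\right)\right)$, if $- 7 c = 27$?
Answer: $- \frac{304968}{7} \approx -43567.0$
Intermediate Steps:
$c = - \frac{27}{7}$ ($c = \left(- \frac{1}{7}\right) 27 = - \frac{27}{7} \approx -3.8571$)
$j{\left(X,o \right)} = \left(X + o\right)^{2}$ ($j{\left(X,o \right)} = \left(X + o\right) \left(X + o\right) = \left(X + o\right)^{2}$)
$\left(-30071 - 14031\right) + \left(j{\left(5,-9 \right)} 34 + \left(c - l{\left(3,5 \right)}\right)\right) = \left(-30071 - 14031\right) + \left(\left(5 - 9\right)^{2} \cdot 34 - \frac{62}{7}\right) = -44102 + \left(\left(-4\right)^{2} \cdot 34 - \frac{62}{7}\right) = -44102 + \left(16 \cdot 34 - \frac{62}{7}\right) = -44102 + \left(544 - \frac{62}{7}\right) = -44102 + \frac{3746}{7} = - \frac{304968}{7}$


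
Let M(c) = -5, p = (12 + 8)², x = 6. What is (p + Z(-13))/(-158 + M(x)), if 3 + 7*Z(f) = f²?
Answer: -2966/1141 ≈ -2.5995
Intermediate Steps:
p = 400 (p = 20² = 400)
Z(f) = -3/7 + f²/7
(p + Z(-13))/(-158 + M(x)) = (400 + (-3/7 + (⅐)*(-13)²))/(-158 - 5) = (400 + (-3/7 + (⅐)*169))/(-163) = (400 + (-3/7 + 169/7))*(-1/163) = (400 + 166/7)*(-1/163) = (2966/7)*(-1/163) = -2966/1141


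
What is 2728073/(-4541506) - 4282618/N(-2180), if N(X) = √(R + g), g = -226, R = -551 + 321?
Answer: -2728073/4541506 + 2141309*I*√114/114 ≈ -0.6007 + 2.0055e+5*I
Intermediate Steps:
R = -230
N(X) = 2*I*√114 (N(X) = √(-230 - 226) = √(-456) = 2*I*√114)
2728073/(-4541506) - 4282618/N(-2180) = 2728073/(-4541506) - 4282618*(-I*√114/228) = 2728073*(-1/4541506) - (-2141309)*I*√114/114 = -2728073/4541506 + 2141309*I*√114/114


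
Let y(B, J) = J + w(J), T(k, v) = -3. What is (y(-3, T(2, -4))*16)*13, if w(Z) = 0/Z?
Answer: -624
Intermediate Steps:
w(Z) = 0
y(B, J) = J (y(B, J) = J + 0 = J)
(y(-3, T(2, -4))*16)*13 = -3*16*13 = -48*13 = -624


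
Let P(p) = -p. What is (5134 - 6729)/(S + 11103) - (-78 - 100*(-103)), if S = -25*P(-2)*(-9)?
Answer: -118096361/11553 ≈ -10222.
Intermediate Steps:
S = 450 (S = -(-25)*(-2)*(-9) = -25*2*(-9) = -50*(-9) = 450)
(5134 - 6729)/(S + 11103) - (-78 - 100*(-103)) = (5134 - 6729)/(450 + 11103) - (-78 - 100*(-103)) = -1595/11553 - (-78 + 10300) = -1595*1/11553 - 1*10222 = -1595/11553 - 10222 = -118096361/11553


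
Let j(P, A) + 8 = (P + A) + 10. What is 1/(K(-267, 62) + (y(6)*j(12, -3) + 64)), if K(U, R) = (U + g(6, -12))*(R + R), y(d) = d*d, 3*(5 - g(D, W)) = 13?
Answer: -3/97696 ≈ -3.0708e-5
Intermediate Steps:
g(D, W) = 2/3 (g(D, W) = 5 - 1/3*13 = 5 - 13/3 = 2/3)
y(d) = d**2
K(U, R) = 2*R*(2/3 + U) (K(U, R) = (U + 2/3)*(R + R) = (2/3 + U)*(2*R) = 2*R*(2/3 + U))
j(P, A) = 2 + A + P (j(P, A) = -8 + ((P + A) + 10) = -8 + ((A + P) + 10) = -8 + (10 + A + P) = 2 + A + P)
1/(K(-267, 62) + (y(6)*j(12, -3) + 64)) = 1/((2/3)*62*(2 + 3*(-267)) + (6**2*(2 - 3 + 12) + 64)) = 1/((2/3)*62*(2 - 801) + (36*11 + 64)) = 1/((2/3)*62*(-799) + (396 + 64)) = 1/(-99076/3 + 460) = 1/(-97696/3) = -3/97696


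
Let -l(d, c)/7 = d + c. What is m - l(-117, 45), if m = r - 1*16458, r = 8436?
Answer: -8526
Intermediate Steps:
l(d, c) = -7*c - 7*d (l(d, c) = -7*(d + c) = -7*(c + d) = -7*c - 7*d)
m = -8022 (m = 8436 - 1*16458 = 8436 - 16458 = -8022)
m - l(-117, 45) = -8022 - (-7*45 - 7*(-117)) = -8022 - (-315 + 819) = -8022 - 1*504 = -8022 - 504 = -8526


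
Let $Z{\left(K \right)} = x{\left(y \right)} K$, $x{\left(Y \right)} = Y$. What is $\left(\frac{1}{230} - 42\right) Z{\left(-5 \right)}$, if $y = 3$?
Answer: $\frac{28977}{46} \approx 629.93$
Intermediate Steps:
$Z{\left(K \right)} = 3 K$
$\left(\frac{1}{230} - 42\right) Z{\left(-5 \right)} = \left(\frac{1}{230} - 42\right) 3 \left(-5\right) = \left(\frac{1}{230} - 42\right) \left(-15\right) = \left(- \frac{9659}{230}\right) \left(-15\right) = \frac{28977}{46}$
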